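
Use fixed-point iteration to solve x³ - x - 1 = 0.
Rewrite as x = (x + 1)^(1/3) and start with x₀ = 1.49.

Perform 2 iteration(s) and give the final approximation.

Equation: x³ - x - 1 = 0
Fixed-point form: x = (x + 1)^(1/3)
x₀ = 1.49

x_1 = g(1.490000) = 1.355397
x_2 = g(1.355397) = 1.330520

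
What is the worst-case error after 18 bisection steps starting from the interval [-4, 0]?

Bisection error bound: |error| ≤ (b-a)/2^n
|error| ≤ (0 - (-4))/2^18 = 4/2^18
|error| ≤ 0.0000152588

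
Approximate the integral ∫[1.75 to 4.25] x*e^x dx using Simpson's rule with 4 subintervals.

f(x) = x*e^x
a = 1.75, b = 4.25, n = 4
h = (b - a)/n = 0.625000

Simpson's rule: (h/3)[f(x₀) + 4f(x₁) + 2f(x₂) + ... + f(xₙ)]

x_0 = 1.7500, f(x_0) = 10.070555, coefficient = 1
x_1 = 2.3750, f(x_1) = 25.533656, coefficient = 4
x_2 = 3.0000, f(x_2) = 60.256611, coefficient = 2
x_3 = 3.6250, f(x_3) = 136.027121, coefficient = 4
x_4 = 4.2500, f(x_4) = 297.948002, coefficient = 1

I ≈ (0.625000/3) × 1074.774890 = 223.911435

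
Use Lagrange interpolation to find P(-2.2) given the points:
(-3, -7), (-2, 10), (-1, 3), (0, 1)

Lagrange interpolation formula:
P(x) = Σ yᵢ × Lᵢ(x)
where Lᵢ(x) = Π_{j≠i} (x - xⱼ)/(xᵢ - xⱼ)

L_0(-2.2) = (-2.2 - (-2))/(-3 - (-2)) × (-2.2 - (-1))/(-3 - (-1)) × (-2.2 - 0)/(-3 - 0) = 0.088000
L_1(-2.2) = (-2.2 - (-3))/(-2 - (-3)) × (-2.2 - (-1))/(-2 - (-1)) × (-2.2 - 0)/(-2 - 0) = 1.056000
L_2(-2.2) = (-2.2 - (-3))/(-1 - (-3)) × (-2.2 - (-2))/(-1 - (-2)) × (-2.2 - 0)/(-1 - 0) = -0.176000
L_3(-2.2) = (-2.2 - (-3))/(0 - (-3)) × (-2.2 - (-2))/(0 - (-2)) × (-2.2 - (-1))/(0 - (-1)) = 0.032000

P(-2.2) = (-7)×L_0(-2.2) + 10×L_1(-2.2) + 3×L_2(-2.2) + 1×L_3(-2.2)
P(-2.2) = 9.448000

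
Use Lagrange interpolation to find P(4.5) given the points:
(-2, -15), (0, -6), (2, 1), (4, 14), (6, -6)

Lagrange interpolation formula:
P(x) = Σ yᵢ × Lᵢ(x)
where Lᵢ(x) = Π_{j≠i} (x - xⱼ)/(xᵢ - xⱼ)

L_0(4.5) = (4.5 - 0)/(-2 - 0) × (4.5 - 2)/(-2 - 2) × (4.5 - 4)/(-2 - 4) × (4.5 - 6)/(-2 - 6) = -0.021973
L_1(4.5) = (4.5 - (-2))/(0 - (-2)) × (4.5 - 2)/(0 - 2) × (4.5 - 4)/(0 - 4) × (4.5 - 6)/(0 - 6) = 0.126953
L_2(4.5) = (4.5 - (-2))/(2 - (-2)) × (4.5 - 0)/(2 - 0) × (4.5 - 4)/(2 - 4) × (4.5 - 6)/(2 - 6) = -0.342773
L_3(4.5) = (4.5 - (-2))/(4 - (-2)) × (4.5 - 0)/(4 - 0) × (4.5 - 2)/(4 - 2) × (4.5 - 6)/(4 - 6) = 1.142578
L_4(4.5) = (4.5 - (-2))/(6 - (-2)) × (4.5 - 0)/(6 - 0) × (4.5 - 2)/(6 - 2) × (4.5 - 4)/(6 - 4) = 0.095215

P(4.5) = (-15)×L_0(4.5) + (-6)×L_1(4.5) + 1×L_2(4.5) + 14×L_3(4.5) + (-6)×L_4(4.5)
P(4.5) = 14.649902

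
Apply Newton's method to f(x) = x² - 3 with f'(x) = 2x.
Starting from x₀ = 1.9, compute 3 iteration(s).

f(x) = x² - 3
f'(x) = 2x
x₀ = 1.9

Newton-Raphson formula: x_{n+1} = x_n - f(x_n)/f'(x_n)

Iteration 1:
  f(1.900000) = 0.610000
  f'(1.900000) = 3.800000
  x_1 = 1.900000 - 0.610000/3.800000 = 1.739474
Iteration 2:
  f(1.739474) = 0.025769
  f'(1.739474) = 3.478947
  x_2 = 1.739474 - 0.025769/3.478947 = 1.732067
Iteration 3:
  f(1.732067) = 0.000055
  f'(1.732067) = 3.464133
  x_3 = 1.732067 - 0.000055/3.464133 = 1.732051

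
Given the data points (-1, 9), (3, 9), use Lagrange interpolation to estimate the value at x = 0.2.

Lagrange interpolation formula:
P(x) = Σ yᵢ × Lᵢ(x)
where Lᵢ(x) = Π_{j≠i} (x - xⱼ)/(xᵢ - xⱼ)

L_0(0.2) = (0.2 - 3)/(-1 - 3) = 0.700000
L_1(0.2) = (0.2 - (-1))/(3 - (-1)) = 0.300000

P(0.2) = 9×L_0(0.2) + 9×L_1(0.2)
P(0.2) = 9.000000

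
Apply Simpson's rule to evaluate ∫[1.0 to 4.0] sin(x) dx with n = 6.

f(x) = sin(x)
a = 1.0, b = 4.0, n = 6
h = (b - a)/n = 0.500000

Simpson's rule: (h/3)[f(x₀) + 4f(x₁) + 2f(x₂) + ... + f(xₙ)]

x_0 = 1.0000, f(x_0) = 0.841471, coefficient = 1
x_1 = 1.5000, f(x_1) = 0.997495, coefficient = 4
x_2 = 2.0000, f(x_2) = 0.909297, coefficient = 2
x_3 = 2.5000, f(x_3) = 0.598472, coefficient = 4
x_4 = 3.0000, f(x_4) = 0.141120, coefficient = 2
x_5 = 3.5000, f(x_5) = -0.350783, coefficient = 4
x_6 = 4.0000, f(x_6) = -0.756802, coefficient = 1

I ≈ (0.500000/3) × 7.166239 = 1.194373
Exact value: 1.193946
Error: 0.000427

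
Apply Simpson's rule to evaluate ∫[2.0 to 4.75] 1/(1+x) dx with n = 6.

f(x) = 1/(1+x)
a = 2.0, b = 4.75, n = 6
h = (b - a)/n = 0.458333

Simpson's rule: (h/3)[f(x₀) + 4f(x₁) + 2f(x₂) + ... + f(xₙ)]

x_0 = 2.0000, f(x_0) = 0.333333, coefficient = 1
x_1 = 2.4583, f(x_1) = 0.289157, coefficient = 4
x_2 = 2.9167, f(x_2) = 0.255319, coefficient = 2
x_3 = 3.3750, f(x_3) = 0.228571, coefficient = 4
x_4 = 3.8333, f(x_4) = 0.206897, coefficient = 2
x_5 = 4.2917, f(x_5) = 0.188976, coefficient = 4
x_6 = 4.7500, f(x_6) = 0.173913, coefficient = 1

I ≈ (0.458333/3) × 4.258496 = 0.650603
Exact value: 0.650588
Error: 0.000016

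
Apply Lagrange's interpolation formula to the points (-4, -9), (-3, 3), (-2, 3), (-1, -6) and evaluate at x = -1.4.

Lagrange interpolation formula:
P(x) = Σ yᵢ × Lᵢ(x)
where Lᵢ(x) = Π_{j≠i} (x - xⱼ)/(xᵢ - xⱼ)

L_0(-1.4) = (-1.4 - (-3))/(-4 - (-3)) × (-1.4 - (-2))/(-4 - (-2)) × (-1.4 - (-1))/(-4 - (-1)) = 0.064000
L_1(-1.4) = (-1.4 - (-4))/(-3 - (-4)) × (-1.4 - (-2))/(-3 - (-2)) × (-1.4 - (-1))/(-3 - (-1)) = -0.312000
L_2(-1.4) = (-1.4 - (-4))/(-2 - (-4)) × (-1.4 - (-3))/(-2 - (-3)) × (-1.4 - (-1))/(-2 - (-1)) = 0.832000
L_3(-1.4) = (-1.4 - (-4))/(-1 - (-4)) × (-1.4 - (-3))/(-1 - (-3)) × (-1.4 - (-2))/(-1 - (-2)) = 0.416000

P(-1.4) = (-9)×L_0(-1.4) + 3×L_1(-1.4) + 3×L_2(-1.4) + (-6)×L_3(-1.4)
P(-1.4) = -1.512000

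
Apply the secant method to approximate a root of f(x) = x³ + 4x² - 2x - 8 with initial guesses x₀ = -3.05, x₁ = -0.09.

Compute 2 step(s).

f(x) = x³ + 4x² - 2x - 8
x₀ = -3.05, x₁ = -0.09

Secant formula: x_{n+1} = x_n - f(x_n)(x_n - x_{n-1})/(f(x_n) - f(x_{n-1}))

Iteration 1:
  f(-3.050000) = 6.937375
  f(-0.090000) = -7.788329
  x_2 = -0.090000 - (-7.788329)×(-0.090000 - (-3.050000))/(-7.788329 - 6.937375)
       = -1.655525
Iteration 2:
  f(-0.090000) = -7.788329
  f(-1.655525) = 1.736699
  x_3 = -1.655525 - 1.736699×(-1.655525 - (-0.090000))/(1.736699 - (-7.788329))
       = -1.370083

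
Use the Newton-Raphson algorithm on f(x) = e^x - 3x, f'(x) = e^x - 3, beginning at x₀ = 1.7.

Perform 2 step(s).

f(x) = e^x - 3x
f'(x) = e^x - 3
x₀ = 1.7

Newton-Raphson formula: x_{n+1} = x_n - f(x_n)/f'(x_n)

Iteration 1:
  f(1.700000) = 0.373947
  f'(1.700000) = 2.473947
  x_1 = 1.700000 - 0.373947/2.473947 = 1.548846
Iteration 2:
  f(1.548846) = 0.059498
  f'(1.548846) = 1.706036
  x_2 = 1.548846 - 0.059498/1.706036 = 1.513971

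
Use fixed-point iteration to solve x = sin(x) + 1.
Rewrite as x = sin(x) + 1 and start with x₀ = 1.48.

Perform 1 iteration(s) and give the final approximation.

Equation: x = sin(x) + 1
Fixed-point form: x = sin(x) + 1
x₀ = 1.48

x_1 = g(1.480000) = 1.995881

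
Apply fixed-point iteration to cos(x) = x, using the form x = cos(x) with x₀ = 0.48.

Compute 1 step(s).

Equation: cos(x) = x
Fixed-point form: x = cos(x)
x₀ = 0.48

x_1 = g(0.480000) = 0.886995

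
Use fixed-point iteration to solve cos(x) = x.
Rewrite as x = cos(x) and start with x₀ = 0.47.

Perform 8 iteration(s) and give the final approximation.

Equation: cos(x) = x
Fixed-point form: x = cos(x)
x₀ = 0.47

x_1 = g(0.470000) = 0.891568
x_2 = g(0.891568) = 0.628193
x_3 = g(0.628193) = 0.809091
x_4 = g(0.809091) = 0.690157
x_5 = g(0.690157) = 0.771146
x_6 = g(0.771146) = 0.717112
x_7 = g(0.717112) = 0.753707
x_8 = g(0.753707) = 0.729157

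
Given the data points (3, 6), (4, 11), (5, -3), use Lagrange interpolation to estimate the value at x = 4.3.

Lagrange interpolation formula:
P(x) = Σ yᵢ × Lᵢ(x)
where Lᵢ(x) = Π_{j≠i} (x - xⱼ)/(xᵢ - xⱼ)

L_0(4.3) = (4.3 - 4)/(3 - 4) × (4.3 - 5)/(3 - 5) = -0.105000
L_1(4.3) = (4.3 - 3)/(4 - 3) × (4.3 - 5)/(4 - 5) = 0.910000
L_2(4.3) = (4.3 - 3)/(5 - 3) × (4.3 - 4)/(5 - 4) = 0.195000

P(4.3) = 6×L_0(4.3) + 11×L_1(4.3) + (-3)×L_2(4.3)
P(4.3) = 8.795000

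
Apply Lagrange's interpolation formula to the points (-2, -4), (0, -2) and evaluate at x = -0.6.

Lagrange interpolation formula:
P(x) = Σ yᵢ × Lᵢ(x)
where Lᵢ(x) = Π_{j≠i} (x - xⱼ)/(xᵢ - xⱼ)

L_0(-0.6) = (-0.6 - 0)/(-2 - 0) = 0.300000
L_1(-0.6) = (-0.6 - (-2))/(0 - (-2)) = 0.700000

P(-0.6) = (-4)×L_0(-0.6) + (-2)×L_1(-0.6)
P(-0.6) = -2.600000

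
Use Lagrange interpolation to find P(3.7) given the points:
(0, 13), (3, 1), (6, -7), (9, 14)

Lagrange interpolation formula:
P(x) = Σ yᵢ × Lᵢ(x)
where Lᵢ(x) = Π_{j≠i} (x - xⱼ)/(xᵢ - xⱼ)

L_0(3.7) = (3.7 - 3)/(0 - 3) × (3.7 - 6)/(0 - 6) × (3.7 - 9)/(0 - 9) = -0.052673
L_1(3.7) = (3.7 - 0)/(3 - 0) × (3.7 - 6)/(3 - 6) × (3.7 - 9)/(3 - 9) = 0.835241
L_2(3.7) = (3.7 - 0)/(6 - 0) × (3.7 - 3)/(6 - 3) × (3.7 - 9)/(6 - 9) = 0.254204
L_3(3.7) = (3.7 - 0)/(9 - 0) × (3.7 - 3)/(9 - 3) × (3.7 - 6)/(9 - 6) = -0.036772

P(3.7) = 13×L_0(3.7) + 1×L_1(3.7) + (-7)×L_2(3.7) + 14×L_3(3.7)
P(3.7) = -2.143735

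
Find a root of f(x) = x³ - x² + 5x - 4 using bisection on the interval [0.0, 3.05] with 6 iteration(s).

f(x) = x³ - x² + 5x - 4
Initial interval: [0.0, 3.05]

Iteration 1:
  c_1 = (0.000000 + 3.050000)/2 = 1.525000
  f(c_1) = f(1.525000) = 4.845953
  f(a) × f(c) < 0, new interval: [0.000000, 1.525000]
Iteration 2:
  c_2 = (0.000000 + 1.525000)/2 = 0.762500
  f(c_2) = f(0.762500) = -0.325584
  f(a) × f(c) ≥ 0, new interval: [0.762500, 1.525000]
Iteration 3:
  c_3 = (0.762500 + 1.525000)/2 = 1.143750
  f(c_3) = f(1.143750) = 1.906799
  f(a) × f(c) < 0, new interval: [0.762500, 1.143750]
Iteration 4:
  c_4 = (0.762500 + 1.143750)/2 = 0.953125
  f(c_4) = f(0.953125) = 0.723042
  f(a) × f(c) < 0, new interval: [0.762500, 0.953125]
Iteration 5:
  c_5 = (0.762500 + 0.953125)/2 = 0.857812
  f(c_5) = f(0.857812) = 0.184435
  f(a) × f(c) < 0, new interval: [0.762500, 0.857812]
Iteration 6:
  c_6 = (0.762500 + 0.857812)/2 = 0.810156
  f(c_6) = f(0.810156) = -0.073823
  f(a) × f(c) ≥ 0, new interval: [0.810156, 0.857812]

After 6 iteration(s), the approximation is c_6 = 0.810156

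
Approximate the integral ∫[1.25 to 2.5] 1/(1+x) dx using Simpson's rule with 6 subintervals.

f(x) = 1/(1+x)
a = 1.25, b = 2.5, n = 6
h = (b - a)/n = 0.208333

Simpson's rule: (h/3)[f(x₀) + 4f(x₁) + 2f(x₂) + ... + f(xₙ)]

x_0 = 1.2500, f(x_0) = 0.444444, coefficient = 1
x_1 = 1.4583, f(x_1) = 0.406780, coefficient = 4
x_2 = 1.6667, f(x_2) = 0.375000, coefficient = 2
x_3 = 1.8750, f(x_3) = 0.347826, coefficient = 4
x_4 = 2.0833, f(x_4) = 0.324324, coefficient = 2
x_5 = 2.2917, f(x_5) = 0.303797, coefficient = 4
x_6 = 2.5000, f(x_6) = 0.285714, coefficient = 1

I ≈ (0.208333/3) × 6.362420 = 0.441835
Exact value: 0.441833
Error: 0.000002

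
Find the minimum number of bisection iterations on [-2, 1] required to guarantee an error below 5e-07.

We need (b-a)/2^n ≤ 5e-07
(1 - (-2))/2^n ≤ 5e-07
3/2^n ≤ 5e-07
2^n ≥ 6000000
n ≥ log₂(6000000) = 22.52
n ≥ 23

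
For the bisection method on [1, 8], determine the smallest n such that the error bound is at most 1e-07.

We need (b-a)/2^n ≤ 1e-07
(8 - 1)/2^n ≤ 1e-07
7/2^n ≤ 1e-07
2^n ≥ 70000000
n ≥ log₂(70000000) = 26.06
n ≥ 27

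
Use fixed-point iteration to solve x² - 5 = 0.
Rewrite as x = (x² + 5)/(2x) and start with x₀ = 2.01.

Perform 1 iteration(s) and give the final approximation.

Equation: x² - 5 = 0
Fixed-point form: x = (x² + 5)/(2x)
x₀ = 2.01

x_1 = g(2.010000) = 2.248781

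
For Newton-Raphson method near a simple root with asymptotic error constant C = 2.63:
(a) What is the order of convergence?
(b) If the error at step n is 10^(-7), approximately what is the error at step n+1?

(a) Newton-Raphson has quadratic (order 2) convergence near simple roots.
    This means |e_{n+1}| ≈ C|e_n|².

(b) With |e_n| = 10^(-7) and C = 2.63:
    |e_{n+1}| ≈ 2.63 × (10^(-7))² = 2.63 × 10^(-14)

(a) 2 (quadratic); (b) |e_{n+1}| ≈ 2.630e-14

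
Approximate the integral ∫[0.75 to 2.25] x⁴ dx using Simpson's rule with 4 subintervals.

f(x) = x⁴
a = 0.75, b = 2.25, n = 4
h = (b - a)/n = 0.375000

Simpson's rule: (h/3)[f(x₀) + 4f(x₁) + 2f(x₂) + ... + f(xₙ)]

x_0 = 0.7500, f(x_0) = 0.316406, coefficient = 1
x_1 = 1.1250, f(x_1) = 1.601807, coefficient = 4
x_2 = 1.5000, f(x_2) = 5.062500, coefficient = 2
x_3 = 1.8750, f(x_3) = 12.359619, coefficient = 4
x_4 = 2.2500, f(x_4) = 25.628906, coefficient = 1

I ≈ (0.375000/3) × 91.916016 = 11.489502
Exact value: 11.485547
Error: 0.003955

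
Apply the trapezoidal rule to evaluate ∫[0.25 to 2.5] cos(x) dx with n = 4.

f(x) = cos(x)
a = 0.25, b = 2.5, n = 4
h = (b - a)/n = 0.562500

Trapezoidal rule: (h/2)[f(x₀) + 2f(x₁) + 2f(x₂) + ... + f(xₙ)]

x_0 = 0.2500, f(x_0) = 0.968912, coefficient = 1
x_1 = 0.8125, f(x_1) = 0.687686, coefficient = 2
x_2 = 1.3750, f(x_2) = 0.194548, coefficient = 2
x_3 = 1.9375, f(x_3) = -0.358540, coefficient = 2
x_4 = 2.5000, f(x_4) = -0.801144, coefficient = 1

I ≈ (0.562500/2) × 1.215155 = 0.341762
Exact value: 0.351068
Error: 0.009306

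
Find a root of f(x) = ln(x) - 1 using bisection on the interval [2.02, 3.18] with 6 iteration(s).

f(x) = ln(x) - 1
Initial interval: [2.02, 3.18]

Iteration 1:
  c_1 = (2.020000 + 3.180000)/2 = 2.600000
  f(c_1) = f(2.600000) = -0.044489
  f(a) × f(c) ≥ 0, new interval: [2.600000, 3.180000]
Iteration 2:
  c_2 = (2.600000 + 3.180000)/2 = 2.890000
  f(c_2) = f(2.890000) = 0.061257
  f(a) × f(c) < 0, new interval: [2.600000, 2.890000]
Iteration 3:
  c_3 = (2.600000 + 2.890000)/2 = 2.745000
  f(c_3) = f(2.745000) = 0.009781
  f(a) × f(c) < 0, new interval: [2.600000, 2.745000]
Iteration 4:
  c_4 = (2.600000 + 2.745000)/2 = 2.672500
  f(c_4) = f(2.672500) = -0.016986
  f(a) × f(c) ≥ 0, new interval: [2.672500, 2.745000]
Iteration 5:
  c_5 = (2.672500 + 2.745000)/2 = 2.708750
  f(c_5) = f(2.708750) = -0.003513
  f(a) × f(c) ≥ 0, new interval: [2.708750, 2.745000]
Iteration 6:
  c_6 = (2.708750 + 2.745000)/2 = 2.726875
  f(c_6) = f(2.726875) = 0.003156
  f(a) × f(c) < 0, new interval: [2.708750, 2.726875]

After 6 iteration(s), the approximation is c_6 = 2.726875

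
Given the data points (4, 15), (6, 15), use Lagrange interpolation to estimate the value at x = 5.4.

Lagrange interpolation formula:
P(x) = Σ yᵢ × Lᵢ(x)
where Lᵢ(x) = Π_{j≠i} (x - xⱼ)/(xᵢ - xⱼ)

L_0(5.4) = (5.4 - 6)/(4 - 6) = 0.300000
L_1(5.4) = (5.4 - 4)/(6 - 4) = 0.700000

P(5.4) = 15×L_0(5.4) + 15×L_1(5.4)
P(5.4) = 15.000000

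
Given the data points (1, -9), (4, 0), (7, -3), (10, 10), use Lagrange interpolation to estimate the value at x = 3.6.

Lagrange interpolation formula:
P(x) = Σ yᵢ × Lᵢ(x)
where Lᵢ(x) = Π_{j≠i} (x - xⱼ)/(xᵢ - xⱼ)

L_0(3.6) = (3.6 - 4)/(1 - 4) × (3.6 - 7)/(1 - 7) × (3.6 - 10)/(1 - 10) = 0.053728
L_1(3.6) = (3.6 - 1)/(4 - 1) × (3.6 - 7)/(4 - 7) × (3.6 - 10)/(4 - 10) = 1.047704
L_2(3.6) = (3.6 - 1)/(7 - 1) × (3.6 - 4)/(7 - 4) × (3.6 - 10)/(7 - 10) = -0.123259
L_3(3.6) = (3.6 - 1)/(10 - 1) × (3.6 - 4)/(10 - 4) × (3.6 - 7)/(10 - 7) = 0.021827

P(3.6) = (-9)×L_0(3.6) + 0×L_1(3.6) + (-3)×L_2(3.6) + 10×L_3(3.6)
P(3.6) = 0.104494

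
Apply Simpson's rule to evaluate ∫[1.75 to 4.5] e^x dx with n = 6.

f(x) = e^x
a = 1.75, b = 4.5, n = 6
h = (b - a)/n = 0.458333

Simpson's rule: (h/3)[f(x₀) + 4f(x₁) + 2f(x₂) + ... + f(xₙ)]

x_0 = 1.7500, f(x_0) = 5.754603, coefficient = 1
x_1 = 2.2083, f(x_1) = 9.100536, coefficient = 4
x_2 = 2.6667, f(x_2) = 14.391916, coefficient = 2
x_3 = 3.1250, f(x_3) = 22.759895, coefficient = 4
x_4 = 3.5833, f(x_4) = 35.993319, coefficient = 2
x_5 = 4.0417, f(x_5) = 56.921132, coefficient = 4
x_6 = 4.5000, f(x_6) = 90.017131, coefficient = 1

I ≈ (0.458333/3) × 551.668458 = 84.282681
Exact value: 84.262529
Error: 0.020153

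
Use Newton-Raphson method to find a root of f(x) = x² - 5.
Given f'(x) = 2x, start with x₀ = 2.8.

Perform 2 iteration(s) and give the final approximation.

f(x) = x² - 5
f'(x) = 2x
x₀ = 2.8

Newton-Raphson formula: x_{n+1} = x_n - f(x_n)/f'(x_n)

Iteration 1:
  f(2.800000) = 2.840000
  f'(2.800000) = 5.600000
  x_1 = 2.800000 - 2.840000/5.600000 = 2.292857
Iteration 2:
  f(2.292857) = 0.257194
  f'(2.292857) = 4.585714
  x_2 = 2.292857 - 0.257194/4.585714 = 2.236771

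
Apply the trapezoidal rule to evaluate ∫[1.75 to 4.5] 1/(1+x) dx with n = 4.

f(x) = 1/(1+x)
a = 1.75, b = 4.5, n = 4
h = (b - a)/n = 0.687500

Trapezoidal rule: (h/2)[f(x₀) + 2f(x₁) + 2f(x₂) + ... + f(xₙ)]

x_0 = 1.7500, f(x_0) = 0.363636, coefficient = 1
x_1 = 2.4375, f(x_1) = 0.290909, coefficient = 2
x_2 = 3.1250, f(x_2) = 0.242424, coefficient = 2
x_3 = 3.8125, f(x_3) = 0.207792, coefficient = 2
x_4 = 4.5000, f(x_4) = 0.181818, coefficient = 1

I ≈ (0.687500/2) × 2.027706 = 0.697024
Exact value: 0.693147
Error: 0.003877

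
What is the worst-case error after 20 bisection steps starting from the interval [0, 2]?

Bisection error bound: |error| ≤ (b-a)/2^n
|error| ≤ (2 - 0)/2^20 = 2/2^20
|error| ≤ 0.0000019073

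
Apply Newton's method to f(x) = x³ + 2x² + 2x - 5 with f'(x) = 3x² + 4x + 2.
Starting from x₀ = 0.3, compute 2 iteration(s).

f(x) = x³ + 2x² + 2x - 5
f'(x) = 3x² + 4x + 2
x₀ = 0.3

Newton-Raphson formula: x_{n+1} = x_n - f(x_n)/f'(x_n)

Iteration 1:
  f(0.300000) = -4.193000
  f'(0.300000) = 3.470000
  x_1 = 0.300000 - (-4.193000)/3.470000 = 1.508357
Iteration 2:
  f(1.508357) = 5.998725
  f'(1.508357) = 14.858855
  x_2 = 1.508357 - 5.998725/14.858855 = 1.104644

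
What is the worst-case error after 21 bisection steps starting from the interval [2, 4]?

Bisection error bound: |error| ≤ (b-a)/2^n
|error| ≤ (4 - 2)/2^21 = 2/2^21
|error| ≤ 0.0000009537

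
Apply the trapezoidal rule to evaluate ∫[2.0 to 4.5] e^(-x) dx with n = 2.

f(x) = e^(-x)
a = 2.0, b = 4.5, n = 2
h = (b - a)/n = 1.250000

Trapezoidal rule: (h/2)[f(x₀) + 2f(x₁) + 2f(x₂) + ... + f(xₙ)]

x_0 = 2.0000, f(x_0) = 0.135335, coefficient = 1
x_1 = 3.2500, f(x_1) = 0.038774, coefficient = 2
x_2 = 4.5000, f(x_2) = 0.011109, coefficient = 1

I ≈ (1.250000/2) × 0.223993 = 0.139995
Exact value: 0.124226
Error: 0.015769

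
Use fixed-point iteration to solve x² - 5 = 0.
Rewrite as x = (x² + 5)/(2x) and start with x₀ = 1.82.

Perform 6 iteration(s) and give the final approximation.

Equation: x² - 5 = 0
Fixed-point form: x = (x² + 5)/(2x)
x₀ = 1.82

x_1 = g(1.820000) = 2.283626
x_2 = g(2.283626) = 2.236563
x_3 = g(2.236563) = 2.236068
x_4 = g(2.236068) = 2.236068
x_5 = g(2.236068) = 2.236068
x_6 = g(2.236068) = 2.236068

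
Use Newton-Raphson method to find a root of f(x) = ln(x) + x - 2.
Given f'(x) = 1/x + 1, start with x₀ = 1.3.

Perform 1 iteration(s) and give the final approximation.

f(x) = ln(x) + x - 2
f'(x) = 1/x + 1
x₀ = 1.3

Newton-Raphson formula: x_{n+1} = x_n - f(x_n)/f'(x_n)

Iteration 1:
  f(1.300000) = -0.437636
  f'(1.300000) = 1.769231
  x_1 = 1.300000 - (-0.437636)/1.769231 = 1.547359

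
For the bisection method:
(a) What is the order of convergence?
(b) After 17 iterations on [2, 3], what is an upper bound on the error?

(a) Bisection has linear (order 1) convergence; the error is halved each step.

(b) Error bound = (b-a)/2^n = (3 - 2)/2^{17}
    = 1/2^{17}

(a) 1 (linear); (b) error ≤ 7.63e-06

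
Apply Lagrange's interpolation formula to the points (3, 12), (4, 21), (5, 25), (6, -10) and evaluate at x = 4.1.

Lagrange interpolation formula:
P(x) = Σ yᵢ × Lᵢ(x)
where Lᵢ(x) = Π_{j≠i} (x - xⱼ)/(xᵢ - xⱼ)

L_0(4.1) = (4.1 - 4)/(3 - 4) × (4.1 - 5)/(3 - 5) × (4.1 - 6)/(3 - 6) = -0.028500
L_1(4.1) = (4.1 - 3)/(4 - 3) × (4.1 - 5)/(4 - 5) × (4.1 - 6)/(4 - 6) = 0.940500
L_2(4.1) = (4.1 - 3)/(5 - 3) × (4.1 - 4)/(5 - 4) × (4.1 - 6)/(5 - 6) = 0.104500
L_3(4.1) = (4.1 - 3)/(6 - 3) × (4.1 - 4)/(6 - 4) × (4.1 - 5)/(6 - 5) = -0.016500

P(4.1) = 12×L_0(4.1) + 21×L_1(4.1) + 25×L_2(4.1) + (-10)×L_3(4.1)
P(4.1) = 22.186000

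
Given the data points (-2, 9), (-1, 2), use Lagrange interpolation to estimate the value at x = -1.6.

Lagrange interpolation formula:
P(x) = Σ yᵢ × Lᵢ(x)
where Lᵢ(x) = Π_{j≠i} (x - xⱼ)/(xᵢ - xⱼ)

L_0(-1.6) = (-1.6 - (-1))/(-2 - (-1)) = 0.600000
L_1(-1.6) = (-1.6 - (-2))/(-1 - (-2)) = 0.400000

P(-1.6) = 9×L_0(-1.6) + 2×L_1(-1.6)
P(-1.6) = 6.200000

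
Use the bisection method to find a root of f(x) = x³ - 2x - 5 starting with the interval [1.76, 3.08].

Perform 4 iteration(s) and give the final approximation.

f(x) = x³ - 2x - 5
Initial interval: [1.76, 3.08]

Iteration 1:
  c_1 = (1.760000 + 3.080000)/2 = 2.420000
  f(c_1) = f(2.420000) = 4.332488
  f(a) × f(c) < 0, new interval: [1.760000, 2.420000]
Iteration 2:
  c_2 = (1.760000 + 2.420000)/2 = 2.090000
  f(c_2) = f(2.090000) = -0.050671
  f(a) × f(c) ≥ 0, new interval: [2.090000, 2.420000]
Iteration 3:
  c_3 = (2.090000 + 2.420000)/2 = 2.255000
  f(c_3) = f(2.255000) = 1.956731
  f(a) × f(c) < 0, new interval: [2.090000, 2.255000]
Iteration 4:
  c_4 = (2.090000 + 2.255000)/2 = 2.172500
  f(c_4) = f(2.172500) = 0.908670
  f(a) × f(c) < 0, new interval: [2.090000, 2.172500]

After 4 iteration(s), the approximation is c_4 = 2.172500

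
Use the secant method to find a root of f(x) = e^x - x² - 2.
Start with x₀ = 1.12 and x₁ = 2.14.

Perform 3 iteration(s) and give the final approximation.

f(x) = e^x - x² - 2
x₀ = 1.12, x₁ = 2.14

Secant formula: x_{n+1} = x_n - f(x_n)(x_n - x_{n-1})/(f(x_n) - f(x_{n-1}))

Iteration 1:
  f(1.120000) = -0.189546
  f(2.140000) = 1.919838
  x_2 = 2.140000 - 1.919838×(2.140000 - 1.120000)/(1.919838 - (-0.189546))
       = 1.211656
Iteration 2:
  f(2.140000) = 1.919838
  f(1.211656) = -0.109068
  x_3 = 1.211656 - (-0.109068)×(1.211656 - 2.140000)/(-0.109068 - 1.919838)
       = 1.261561
Iteration 3:
  f(1.211656) = -0.109068
  f(1.261561) = -0.060608
  x_4 = 1.261561 - (-0.060608)×(1.261561 - 1.211656)/(-0.060608 - (-0.109068))
       = 1.323975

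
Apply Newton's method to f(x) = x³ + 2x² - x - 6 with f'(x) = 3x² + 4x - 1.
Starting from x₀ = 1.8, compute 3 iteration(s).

f(x) = x³ + 2x² - x - 6
f'(x) = 3x² + 4x - 1
x₀ = 1.8

Newton-Raphson formula: x_{n+1} = x_n - f(x_n)/f'(x_n)

Iteration 1:
  f(1.800000) = 4.512000
  f'(1.800000) = 15.920000
  x_1 = 1.800000 - 4.512000/15.920000 = 1.516583
Iteration 2:
  f(1.516583) = 0.571641
  f'(1.516583) = 11.966403
  x_2 = 1.516583 - 0.571641/11.966403 = 1.468812
Iteration 3:
  f(1.468812) = 0.014838
  f'(1.468812) = 11.347479
  x_3 = 1.468812 - 0.014838/11.347479 = 1.467505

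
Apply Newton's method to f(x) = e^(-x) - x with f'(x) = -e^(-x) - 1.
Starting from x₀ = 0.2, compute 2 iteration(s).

f(x) = e^(-x) - x
f'(x) = -e^(-x) - 1
x₀ = 0.2

Newton-Raphson formula: x_{n+1} = x_n - f(x_n)/f'(x_n)

Iteration 1:
  f(0.200000) = 0.618731
  f'(0.200000) = -1.818731
  x_1 = 0.200000 - 0.618731/(-1.818731) = 0.540199
Iteration 2:
  f(0.540199) = 0.042433
  f'(0.540199) = -1.582632
  x_2 = 0.540199 - 0.042433/(-1.582632) = 0.567011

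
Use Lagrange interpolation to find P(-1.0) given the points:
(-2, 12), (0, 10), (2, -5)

Lagrange interpolation formula:
P(x) = Σ yᵢ × Lᵢ(x)
where Lᵢ(x) = Π_{j≠i} (x - xⱼ)/(xᵢ - xⱼ)

L_0(-1.0) = (-1.0 - 0)/(-2 - 0) × (-1.0 - 2)/(-2 - 2) = 0.375000
L_1(-1.0) = (-1.0 - (-2))/(0 - (-2)) × (-1.0 - 2)/(0 - 2) = 0.750000
L_2(-1.0) = (-1.0 - (-2))/(2 - (-2)) × (-1.0 - 0)/(2 - 0) = -0.125000

P(-1.0) = 12×L_0(-1.0) + 10×L_1(-1.0) + (-5)×L_2(-1.0)
P(-1.0) = 12.625000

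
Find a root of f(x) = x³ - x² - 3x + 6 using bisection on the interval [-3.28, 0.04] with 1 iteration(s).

f(x) = x³ - x² - 3x + 6
Initial interval: [-3.28, 0.04]

Iteration 1:
  c_1 = (-3.280000 + 0.040000)/2 = -1.620000
  f(c_1) = f(-1.620000) = 3.984072
  f(a) × f(c) < 0, new interval: [-3.280000, -1.620000]

After 1 iteration(s), the approximation is c_1 = -1.620000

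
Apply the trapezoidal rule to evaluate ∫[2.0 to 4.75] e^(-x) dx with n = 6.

f(x) = e^(-x)
a = 2.0, b = 4.75, n = 6
h = (b - a)/n = 0.458333

Trapezoidal rule: (h/2)[f(x₀) + 2f(x₁) + 2f(x₂) + ... + f(xₙ)]

x_0 = 2.0000, f(x_0) = 0.135335, coefficient = 1
x_1 = 2.4583, f(x_1) = 0.085577, coefficient = 2
x_2 = 2.9167, f(x_2) = 0.054114, coefficient = 2
x_3 = 3.3750, f(x_3) = 0.034218, coefficient = 2
x_4 = 3.8333, f(x_4) = 0.021637, coefficient = 2
x_5 = 4.2917, f(x_5) = 0.013682, coefficient = 2
x_6 = 4.7500, f(x_6) = 0.008652, coefficient = 1

I ≈ (0.458333/2) × 0.562445 = 0.128894
Exact value: 0.126684
Error: 0.002210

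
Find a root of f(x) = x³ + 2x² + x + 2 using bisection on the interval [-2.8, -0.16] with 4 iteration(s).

f(x) = x³ + 2x² + x + 2
Initial interval: [-2.8, -0.16]

Iteration 1:
  c_1 = (-2.800000 + (-0.160000))/2 = -1.480000
  f(c_1) = f(-1.480000) = 1.659008
  f(a) × f(c) < 0, new interval: [-2.800000, -1.480000]
Iteration 2:
  c_2 = (-2.800000 + (-1.480000))/2 = -2.140000
  f(c_2) = f(-2.140000) = -0.781144
  f(a) × f(c) ≥ 0, new interval: [-2.140000, -1.480000]
Iteration 3:
  c_3 = (-2.140000 + (-1.480000))/2 = -1.810000
  f(c_3) = f(-1.810000) = 0.812459
  f(a) × f(c) < 0, new interval: [-2.140000, -1.810000]
Iteration 4:
  c_4 = (-2.140000 + (-1.810000))/2 = -1.975000
  f(c_4) = f(-1.975000) = 0.122516
  f(a) × f(c) < 0, new interval: [-2.140000, -1.975000]

After 4 iteration(s), the approximation is c_4 = -1.975000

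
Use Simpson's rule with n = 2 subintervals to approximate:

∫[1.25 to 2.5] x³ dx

f(x) = x³
a = 1.25, b = 2.5, n = 2
h = (b - a)/n = 0.625000

Simpson's rule: (h/3)[f(x₀) + 4f(x₁) + 2f(x₂) + ... + f(xₙ)]

x_0 = 1.2500, f(x_0) = 1.953125, coefficient = 1
x_1 = 1.8750, f(x_1) = 6.591797, coefficient = 4
x_2 = 2.5000, f(x_2) = 15.625000, coefficient = 1

I ≈ (0.625000/3) × 43.945312 = 9.155273
Exact value: 9.155273
Error: 0.000000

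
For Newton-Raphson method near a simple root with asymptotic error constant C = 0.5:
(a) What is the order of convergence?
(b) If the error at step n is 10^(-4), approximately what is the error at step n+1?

(a) Newton-Raphson has quadratic (order 2) convergence near simple roots.
    This means |e_{n+1}| ≈ C|e_n|².

(b) With |e_n| = 10^(-4) and C = 0.5:
    |e_{n+1}| ≈ 0.5 × (10^(-4))² = 0.5 × 10^(-8)

(a) 2 (quadratic); (b) |e_{n+1}| ≈ 5.000e-09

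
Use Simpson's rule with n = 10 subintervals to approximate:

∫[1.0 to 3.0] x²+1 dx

f(x) = x²+1
a = 1.0, b = 3.0, n = 10
h = (b - a)/n = 0.200000

Simpson's rule: (h/3)[f(x₀) + 4f(x₁) + 2f(x₂) + ... + f(xₙ)]

x_0 = 1.0000, f(x_0) = 2.000000, coefficient = 1
x_1 = 1.2000, f(x_1) = 2.440000, coefficient = 4
x_2 = 1.4000, f(x_2) = 2.960000, coefficient = 2
x_3 = 1.6000, f(x_3) = 3.560000, coefficient = 4
x_4 = 1.8000, f(x_4) = 4.240000, coefficient = 2
x_5 = 2.0000, f(x_5) = 5.000000, coefficient = 4
x_6 = 2.2000, f(x_6) = 5.840000, coefficient = 2
x_7 = 2.4000, f(x_7) = 6.760000, coefficient = 4
x_8 = 2.6000, f(x_8) = 7.760000, coefficient = 2
x_9 = 2.8000, f(x_9) = 8.840000, coefficient = 4
x_10 = 3.0000, f(x_10) = 10.000000, coefficient = 1

I ≈ (0.200000/3) × 160.000000 = 10.666667
Exact value: 10.666667
Error: 0.000000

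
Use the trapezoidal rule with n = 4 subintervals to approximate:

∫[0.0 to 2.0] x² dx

f(x) = x²
a = 0.0, b = 2.0, n = 4
h = (b - a)/n = 0.500000

Trapezoidal rule: (h/2)[f(x₀) + 2f(x₁) + 2f(x₂) + ... + f(xₙ)]

x_0 = 0.0000, f(x_0) = 0.000000, coefficient = 1
x_1 = 0.5000, f(x_1) = 0.250000, coefficient = 2
x_2 = 1.0000, f(x_2) = 1.000000, coefficient = 2
x_3 = 1.5000, f(x_3) = 2.250000, coefficient = 2
x_4 = 2.0000, f(x_4) = 4.000000, coefficient = 1

I ≈ (0.500000/2) × 11.000000 = 2.750000
Exact value: 2.666667
Error: 0.083333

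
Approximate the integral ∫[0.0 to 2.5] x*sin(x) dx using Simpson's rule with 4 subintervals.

f(x) = x*sin(x)
a = 0.0, b = 2.5, n = 4
h = (b - a)/n = 0.625000

Simpson's rule: (h/3)[f(x₀) + 4f(x₁) + 2f(x₂) + ... + f(xₙ)]

x_0 = 0.0000, f(x_0) = 0.000000, coefficient = 1
x_1 = 0.6250, f(x_1) = 0.365686, coefficient = 4
x_2 = 1.2500, f(x_2) = 1.186231, coefficient = 2
x_3 = 1.8750, f(x_3) = 1.788911, coefficient = 4
x_4 = 2.5000, f(x_4) = 1.496180, coefficient = 1

I ≈ (0.625000/3) × 12.487028 = 2.601464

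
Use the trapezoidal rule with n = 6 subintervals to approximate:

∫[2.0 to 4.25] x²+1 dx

f(x) = x²+1
a = 2.0, b = 4.25, n = 6
h = (b - a)/n = 0.375000

Trapezoidal rule: (h/2)[f(x₀) + 2f(x₁) + 2f(x₂) + ... + f(xₙ)]

x_0 = 2.0000, f(x_0) = 5.000000, coefficient = 1
x_1 = 2.3750, f(x_1) = 6.640625, coefficient = 2
x_2 = 2.7500, f(x_2) = 8.562500, coefficient = 2
x_3 = 3.1250, f(x_3) = 10.765625, coefficient = 2
x_4 = 3.5000, f(x_4) = 13.250000, coefficient = 2
x_5 = 3.8750, f(x_5) = 16.015625, coefficient = 2
x_6 = 4.2500, f(x_6) = 19.062500, coefficient = 1

I ≈ (0.375000/2) × 134.531250 = 25.224609
Exact value: 25.171875
Error: 0.052734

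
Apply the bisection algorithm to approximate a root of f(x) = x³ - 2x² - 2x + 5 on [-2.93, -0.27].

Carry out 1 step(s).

f(x) = x³ - 2x² - 2x + 5
Initial interval: [-2.93, -0.27]

Iteration 1:
  c_1 = (-2.930000 + (-0.270000))/2 = -1.600000
  f(c_1) = f(-1.600000) = -1.016000
  f(a) × f(c) ≥ 0, new interval: [-1.600000, -0.270000]

After 1 iteration(s), the approximation is c_1 = -1.600000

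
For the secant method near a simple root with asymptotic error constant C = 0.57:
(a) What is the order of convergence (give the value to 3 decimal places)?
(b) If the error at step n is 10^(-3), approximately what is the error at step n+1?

(a) Secant method has superlinear convergence with order φ = (1+√5)/2 ≈ 1.618.
    This means |e_{n+1}| ≈ C|e_n|^1.618.

(b) With |e_n| = 10^(-3) and C = 0.57:
    |e_{n+1}| ≈ 0.57 × (10^(-3))^1.618 = 0.57 × 10^(-4.85)

(a) ≈ 1.618 (golden ratio); (b) |e_{n+1}| ≈ 7.976e-06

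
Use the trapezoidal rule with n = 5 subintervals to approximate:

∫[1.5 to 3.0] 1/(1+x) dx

f(x) = 1/(1+x)
a = 1.5, b = 3.0, n = 5
h = (b - a)/n = 0.300000

Trapezoidal rule: (h/2)[f(x₀) + 2f(x₁) + 2f(x₂) + ... + f(xₙ)]

x_0 = 1.5000, f(x_0) = 0.400000, coefficient = 1
x_1 = 1.8000, f(x_1) = 0.357143, coefficient = 2
x_2 = 2.1000, f(x_2) = 0.322581, coefficient = 2
x_3 = 2.4000, f(x_3) = 0.294118, coefficient = 2
x_4 = 2.7000, f(x_4) = 0.270270, coefficient = 2
x_5 = 3.0000, f(x_5) = 0.250000, coefficient = 1

I ≈ (0.300000/2) × 3.138223 = 0.470733
Exact value: 0.470004
Error: 0.000730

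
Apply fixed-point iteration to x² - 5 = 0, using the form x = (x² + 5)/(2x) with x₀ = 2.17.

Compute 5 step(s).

Equation: x² - 5 = 0
Fixed-point form: x = (x² + 5)/(2x)
x₀ = 2.17

x_1 = g(2.170000) = 2.237074
x_2 = g(2.237074) = 2.236068
x_3 = g(2.236068) = 2.236068
x_4 = g(2.236068) = 2.236068
x_5 = g(2.236068) = 2.236068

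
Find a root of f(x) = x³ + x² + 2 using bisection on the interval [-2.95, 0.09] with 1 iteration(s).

f(x) = x³ + x² + 2
Initial interval: [-2.95, 0.09]

Iteration 1:
  c_1 = (-2.950000 + 0.090000)/2 = -1.430000
  f(c_1) = f(-1.430000) = 1.120693
  f(a) × f(c) < 0, new interval: [-2.950000, -1.430000]

After 1 iteration(s), the approximation is c_1 = -1.430000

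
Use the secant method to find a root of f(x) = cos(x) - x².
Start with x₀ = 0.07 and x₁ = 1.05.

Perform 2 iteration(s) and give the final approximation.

f(x) = cos(x) - x²
x₀ = 0.07, x₁ = 1.05

Secant formula: x_{n+1} = x_n - f(x_n)(x_n - x_{n-1})/(f(x_n) - f(x_{n-1}))

Iteration 1:
  f(0.070000) = 0.992651
  f(1.050000) = -0.604929
  x_2 = 1.050000 - (-0.604929)×(1.050000 - 0.070000)/(-0.604929 - 0.992651)
       = 0.678920
Iteration 2:
  f(1.050000) = -0.604929
  f(0.678920) = 0.317319
  x_3 = 0.678920 - 0.317319×(0.678920 - 1.050000)/(0.317319 - (-0.604929))
       = 0.806598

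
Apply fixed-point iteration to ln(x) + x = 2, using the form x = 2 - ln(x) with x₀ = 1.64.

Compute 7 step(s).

Equation: ln(x) + x = 2
Fixed-point form: x = 2 - ln(x)
x₀ = 1.64

x_1 = g(1.640000) = 1.505304
x_2 = g(1.505304) = 1.591005
x_3 = g(1.591005) = 1.535634
x_4 = g(1.535634) = 1.571057
x_5 = g(1.571057) = 1.548252
x_6 = g(1.548252) = 1.562874
x_7 = g(1.562874) = 1.553474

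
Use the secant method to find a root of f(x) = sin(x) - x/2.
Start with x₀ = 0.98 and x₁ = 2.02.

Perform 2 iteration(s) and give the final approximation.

f(x) = sin(x) - x/2
x₀ = 0.98, x₁ = 2.02

Secant formula: x_{n+1} = x_n - f(x_n)(x_n - x_{n-1})/(f(x_n) - f(x_{n-1}))

Iteration 1:
  f(0.980000) = 0.340497
  f(2.020000) = -0.109207
  x_2 = 2.020000 - (-0.109207)×(2.020000 - 0.980000)/(-0.109207 - 0.340497)
       = 1.767445
Iteration 2:
  f(2.020000) = -0.109207
  f(1.767445) = 0.097004
  x_3 = 1.767445 - 0.097004×(1.767445 - 2.020000)/(0.097004 - (-0.109207))
       = 1.886250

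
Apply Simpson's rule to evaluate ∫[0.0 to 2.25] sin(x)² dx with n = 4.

f(x) = sin(x)²
a = 0.0, b = 2.25, n = 4
h = (b - a)/n = 0.562500

Simpson's rule: (h/3)[f(x₀) + 4f(x₁) + 2f(x₂) + ... + f(xₙ)]

x_0 = 0.0000, f(x_0) = 0.000000, coefficient = 1
x_1 = 0.5625, f(x_1) = 0.284412, coefficient = 4
x_2 = 1.1250, f(x_2) = 0.814087, coefficient = 2
x_3 = 1.6875, f(x_3) = 0.986442, coefficient = 4
x_4 = 2.2500, f(x_4) = 0.605398, coefficient = 1

I ≈ (0.562500/3) × 7.316986 = 1.371935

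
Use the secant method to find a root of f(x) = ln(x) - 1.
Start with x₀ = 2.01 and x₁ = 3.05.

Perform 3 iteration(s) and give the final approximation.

f(x) = ln(x) - 1
x₀ = 2.01, x₁ = 3.05

Secant formula: x_{n+1} = x_n - f(x_n)(x_n - x_{n-1})/(f(x_n) - f(x_{n-1}))

Iteration 1:
  f(2.010000) = -0.301865
  f(3.050000) = 0.115142
  x_2 = 3.050000 - 0.115142×(3.050000 - 2.010000)/(0.115142 - (-0.301865))
       = 2.762841
Iteration 2:
  f(3.050000) = 0.115142
  f(2.762841) = 0.016260
  x_3 = 2.762841 - 0.016260×(2.762841 - 3.050000)/(0.016260 - 0.115142)
       = 2.715623
Iteration 3:
  f(2.762841) = 0.016260
  f(2.715623) = -0.000979
  x_4 = 2.715623 - (-0.000979)×(2.715623 - 2.762841)/(-0.000979 - 0.016260)
       = 2.718304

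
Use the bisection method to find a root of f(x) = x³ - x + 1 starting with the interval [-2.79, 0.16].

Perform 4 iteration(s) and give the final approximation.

f(x) = x³ - x + 1
Initial interval: [-2.79, 0.16]

Iteration 1:
  c_1 = (-2.790000 + 0.160000)/2 = -1.315000
  f(c_1) = f(-1.315000) = 0.041069
  f(a) × f(c) < 0, new interval: [-2.790000, -1.315000]
Iteration 2:
  c_2 = (-2.790000 + (-1.315000))/2 = -2.052500
  f(c_2) = f(-2.052500) = -5.594182
  f(a) × f(c) ≥ 0, new interval: [-2.052500, -1.315000]
Iteration 3:
  c_3 = (-2.052500 + (-1.315000))/2 = -1.683750
  f(c_3) = f(-1.683750) = -2.089705
  f(a) × f(c) ≥ 0, new interval: [-1.683750, -1.315000]
Iteration 4:
  c_4 = (-1.683750 + (-1.315000))/2 = -1.499375
  f(c_4) = f(-1.499375) = -0.871408
  f(a) × f(c) ≥ 0, new interval: [-1.499375, -1.315000]

After 4 iteration(s), the approximation is c_4 = -1.499375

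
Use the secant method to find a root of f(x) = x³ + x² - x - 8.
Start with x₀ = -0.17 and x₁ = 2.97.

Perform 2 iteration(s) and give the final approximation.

f(x) = x³ + x² - x - 8
x₀ = -0.17, x₁ = 2.97

Secant formula: x_{n+1} = x_n - f(x_n)(x_n - x_{n-1})/(f(x_n) - f(x_{n-1}))

Iteration 1:
  f(-0.170000) = -7.806013
  f(2.970000) = 24.048973
  x_2 = 2.970000 - 24.048973×(2.970000 - (-0.170000))/(24.048973 - (-7.806013))
       = 0.599452
Iteration 2:
  f(2.970000) = 24.048973
  f(0.599452) = -8.024701
  x_3 = 0.599452 - (-8.024701)×(0.599452 - 2.970000)/(-8.024701 - 24.048973)
       = 1.192553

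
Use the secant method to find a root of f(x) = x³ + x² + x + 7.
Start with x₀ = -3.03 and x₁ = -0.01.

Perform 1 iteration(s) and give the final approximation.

f(x) = x³ + x² + x + 7
x₀ = -3.03, x₁ = -0.01

Secant formula: x_{n+1} = x_n - f(x_n)(x_n - x_{n-1})/(f(x_n) - f(x_{n-1}))

Iteration 1:
  f(-3.030000) = -14.667227
  f(-0.010000) = 6.990099
  x_2 = -0.010000 - 6.990099×(-0.010000 - (-3.030000))/(6.990099 - (-14.667227))
       = -0.984732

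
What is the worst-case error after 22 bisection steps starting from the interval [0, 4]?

Bisection error bound: |error| ≤ (b-a)/2^n
|error| ≤ (4 - 0)/2^22 = 4/2^22
|error| ≤ 0.0000009537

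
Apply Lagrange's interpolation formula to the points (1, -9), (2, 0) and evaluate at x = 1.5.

Lagrange interpolation formula:
P(x) = Σ yᵢ × Lᵢ(x)
where Lᵢ(x) = Π_{j≠i} (x - xⱼ)/(xᵢ - xⱼ)

L_0(1.5) = (1.5 - 2)/(1 - 2) = 0.500000
L_1(1.5) = (1.5 - 1)/(2 - 1) = 0.500000

P(1.5) = (-9)×L_0(1.5) + 0×L_1(1.5)
P(1.5) = -4.500000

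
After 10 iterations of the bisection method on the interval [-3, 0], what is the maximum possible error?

Bisection error bound: |error| ≤ (b-a)/2^n
|error| ≤ (0 - (-3))/2^10 = 3/2^10
|error| ≤ 0.0029296875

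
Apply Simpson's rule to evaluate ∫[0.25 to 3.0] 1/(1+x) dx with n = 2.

f(x) = 1/(1+x)
a = 0.25, b = 3.0, n = 2
h = (b - a)/n = 1.375000

Simpson's rule: (h/3)[f(x₀) + 4f(x₁) + 2f(x₂) + ... + f(xₙ)]

x_0 = 0.2500, f(x_0) = 0.800000, coefficient = 1
x_1 = 1.6250, f(x_1) = 0.380952, coefficient = 4
x_2 = 3.0000, f(x_2) = 0.250000, coefficient = 1

I ≈ (1.375000/3) × 2.573810 = 1.179663
Exact value: 1.163151
Error: 0.016512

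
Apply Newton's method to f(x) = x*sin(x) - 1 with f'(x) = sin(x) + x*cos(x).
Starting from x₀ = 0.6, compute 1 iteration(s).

f(x) = x*sin(x) - 1
f'(x) = sin(x) + x*cos(x)
x₀ = 0.6

Newton-Raphson formula: x_{n+1} = x_n - f(x_n)/f'(x_n)

Iteration 1:
  f(0.600000) = -0.661215
  f'(0.600000) = 1.059844
  x_1 = 0.600000 - (-0.661215)/1.059844 = 1.223879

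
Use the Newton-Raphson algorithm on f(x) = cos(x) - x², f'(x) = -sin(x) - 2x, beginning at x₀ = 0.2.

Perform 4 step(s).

f(x) = cos(x) - x²
f'(x) = -sin(x) - 2x
x₀ = 0.2

Newton-Raphson formula: x_{n+1} = x_n - f(x_n)/f'(x_n)

Iteration 1:
  f(0.200000) = 0.940067
  f'(0.200000) = -0.598669
  x_1 = 0.200000 - 0.940067/(-0.598669) = 1.770260
Iteration 2:
  f(1.770260) = -3.331965
  f'(1.770260) = -4.520693
  x_2 = 1.770260 - (-3.331965)/(-4.520693) = 1.033213
Iteration 3:
  f(1.033213) = -0.555467
  f'(1.033213) = -2.925374
  x_3 = 1.033213 - (-0.555467)/(-2.925374) = 0.843334
Iteration 4:
  f(0.843334) = -0.046236
  f'(0.843334) = -2.433532
  x_4 = 0.843334 - (-0.046236)/(-2.433532) = 0.824335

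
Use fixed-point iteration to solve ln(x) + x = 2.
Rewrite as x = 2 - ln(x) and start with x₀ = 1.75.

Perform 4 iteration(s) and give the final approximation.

Equation: ln(x) + x = 2
Fixed-point form: x = 2 - ln(x)
x₀ = 1.75

x_1 = g(1.750000) = 1.440384
x_2 = g(1.440384) = 1.635090
x_3 = g(1.635090) = 1.508302
x_4 = g(1.508302) = 1.589015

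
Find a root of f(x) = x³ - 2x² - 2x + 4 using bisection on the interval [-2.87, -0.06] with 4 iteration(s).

f(x) = x³ - 2x² - 2x + 4
Initial interval: [-2.87, -0.06]

Iteration 1:
  c_1 = (-2.870000 + (-0.060000))/2 = -1.465000
  f(c_1) = f(-1.465000) = -0.506670
  f(a) × f(c) ≥ 0, new interval: [-1.465000, -0.060000]
Iteration 2:
  c_2 = (-1.465000 + (-0.060000))/2 = -0.762500
  f(c_2) = f(-0.762500) = 3.918865
  f(a) × f(c) < 0, new interval: [-1.465000, -0.762500]
Iteration 3:
  c_3 = (-1.465000 + (-0.762500))/2 = -1.113750
  f(c_3) = f(-1.113750) = 2.365083
  f(a) × f(c) < 0, new interval: [-1.465000, -1.113750]
Iteration 4:
  c_4 = (-1.465000 + (-1.113750))/2 = -1.289375
  f(c_4) = f(-1.289375) = 1.110204
  f(a) × f(c) < 0, new interval: [-1.465000, -1.289375]

After 4 iteration(s), the approximation is c_4 = -1.289375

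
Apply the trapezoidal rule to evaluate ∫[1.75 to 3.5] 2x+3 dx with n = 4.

f(x) = 2x+3
a = 1.75, b = 3.5, n = 4
h = (b - a)/n = 0.437500

Trapezoidal rule: (h/2)[f(x₀) + 2f(x₁) + 2f(x₂) + ... + f(xₙ)]

x_0 = 1.7500, f(x_0) = 6.500000, coefficient = 1
x_1 = 2.1875, f(x_1) = 7.375000, coefficient = 2
x_2 = 2.6250, f(x_2) = 8.250000, coefficient = 2
x_3 = 3.0625, f(x_3) = 9.125000, coefficient = 2
x_4 = 3.5000, f(x_4) = 10.000000, coefficient = 1

I ≈ (0.437500/2) × 66.000000 = 14.437500
Exact value: 14.437500
Error: 0.000000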